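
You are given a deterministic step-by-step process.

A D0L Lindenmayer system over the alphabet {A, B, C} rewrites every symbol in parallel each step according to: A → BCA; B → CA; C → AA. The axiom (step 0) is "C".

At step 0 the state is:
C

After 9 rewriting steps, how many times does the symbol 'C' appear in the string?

k=0  C
k=1  AA
k=2  BCABCA
k=3  CAAABCACAAABCA
k=4  AABCABCABCACAAABCAAABCABCABCACAAABCA
k=5  BCABCACAAABCACAAABCACAAABCAAABCABCABCACAAABCABCABCACAAABCACAAABCACAAABCAAABCABCABCACAAABCA
k=6  CAAABCACAAABCAAABCABCABCACAAABCAAABCABCABCACAAABCAAABCABCA…BCABCACAAABCABCABCACAAABCACAAABCACAAABCAAABCABCABCACAAABCA  (len 226)
k=7  AABCABCABCACAAABCAAABCABCABCACAAABCABCABCACAAABCACAAABCACA…BCABCACAAABCABCABCACAAABCACAAABCACAAABCAAABCABCABCACAAABCA  (len 568)
k=8  BCABCACAAABCACAAABCACAAABCAAABCABCABCACAAABCABCABCACAAABCA…BCABCACAAABCABCABCACAAABCACAAABCACAAABCAAABCABCABCACAAABCA  (len 1426)
k=9  CAAABCACAAABCAAABCABCABCACAAABCAAABCABCABCACAAABCAAABCABCA…BCABCACAAABCABCABCACAAABCACAAABCACAAABCAAABCABCABCACAAABCA  (len 3582)

1020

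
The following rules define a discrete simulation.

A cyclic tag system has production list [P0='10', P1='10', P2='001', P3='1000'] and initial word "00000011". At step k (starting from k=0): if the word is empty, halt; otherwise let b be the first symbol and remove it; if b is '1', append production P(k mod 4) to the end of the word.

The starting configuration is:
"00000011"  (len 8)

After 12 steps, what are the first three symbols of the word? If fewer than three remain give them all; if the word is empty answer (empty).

000

gen 0: "00000011"  (len 8)
gen 1: "0000011"  (len 7)
gen 2: "000011"  (len 6)
gen 3: "00011"  (len 5)
gen 4: "0011"  (len 4)
gen 5: "011"  (len 3)
gen 6: "11"  (len 2)
gen 7: "1001"  (len 4)
gen 8: "0011000"  (len 7)
gen 9: "011000"  (len 6)
gen 10: "11000"  (len 5)
gen 11: "1000001"  (len 7)
gen 12: "0000011000"  (len 10)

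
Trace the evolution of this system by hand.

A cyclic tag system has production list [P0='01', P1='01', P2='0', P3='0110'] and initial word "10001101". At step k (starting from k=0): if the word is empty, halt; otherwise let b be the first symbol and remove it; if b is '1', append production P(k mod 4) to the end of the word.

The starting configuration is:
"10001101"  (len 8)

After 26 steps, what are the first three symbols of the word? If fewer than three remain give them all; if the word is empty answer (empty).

011

[0] "10001101"  (len 8)
[1] "000110101"  (len 9)
[2] "00110101"  (len 8)
[3] "0110101"  (len 7)
[4] "110101"  (len 6)
[5] "1010101"  (len 7)
[6] "01010101"  (len 8)
[7] "1010101"  (len 7)
[8] "0101010110"  (len 10)
[9] "101010110"  (len 9)
[10] "0101011001"  (len 10)
[11] "101011001"  (len 9)
[12] "010110010110"  (len 12)
[13] "10110010110"  (len 11)
[14] "011001011001"  (len 12)
[15] "11001011001"  (len 11)
[16] "10010110010110"  (len 14)
[17] "001011001011001"  (len 15)
[18] "01011001011001"  (len 14)
[19] "1011001011001"  (len 13)
[20] "0110010110010110"  (len 16)
[21] "110010110010110"  (len 15)
[22] "1001011001011001"  (len 16)
[23] "0010110010110010"  (len 16)
[24] "010110010110010"  (len 15)
[25] "10110010110010"  (len 14)
[26] "011001011001001"  (len 15)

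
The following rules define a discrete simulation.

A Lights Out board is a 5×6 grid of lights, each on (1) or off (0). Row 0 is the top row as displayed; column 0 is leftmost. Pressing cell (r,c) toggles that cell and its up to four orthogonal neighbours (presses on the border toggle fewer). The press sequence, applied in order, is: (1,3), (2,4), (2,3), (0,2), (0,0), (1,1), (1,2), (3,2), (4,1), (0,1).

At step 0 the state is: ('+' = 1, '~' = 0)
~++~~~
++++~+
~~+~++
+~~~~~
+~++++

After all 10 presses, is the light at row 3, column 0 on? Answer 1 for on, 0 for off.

step 0: ~++~~~
++++~+
~~+~++
+~~~~~
+~++++
step 1: ~+++~~
++~~++
~~++++
+~~~~~
+~++++
step 2: ~+++~~
++~~~+
~~+~~~
+~~~+~
+~++++
step 3: ~+++~~
++~+~+
~~~++~
+~~++~
+~++++
step 4: ~~~~~~
++++~+
~~~++~
+~~++~
+~++++
step 5: ++~~~~
~+++~+
~~~++~
+~~++~
+~++++
step 6: +~~~~~
+~~+~+
~+~++~
+~~++~
+~++++
step 7: +~+~~~
+++~~+
~++++~
+~~++~
+~++++
step 8: +~+~~~
+++~~+
~+~++~
+++~+~
+~~+++
step 9: +~+~~~
+++~~+
~+~++~
+~+~+~
~+++++
step 10: ~+~~~~
+~+~~+
~+~++~
+~+~+~
~+++++

1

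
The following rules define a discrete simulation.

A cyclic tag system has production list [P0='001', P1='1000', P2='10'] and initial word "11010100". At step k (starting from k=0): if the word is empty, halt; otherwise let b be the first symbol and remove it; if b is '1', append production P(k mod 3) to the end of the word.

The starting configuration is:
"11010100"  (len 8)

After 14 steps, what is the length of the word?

12

0) "11010100"  (len 8)
1) "1010100001"  (len 10)
2) "0101000011000"  (len 13)
3) "101000011000"  (len 12)
4) "01000011000001"  (len 14)
5) "1000011000001"  (len 13)
6) "00001100000110"  (len 14)
7) "0001100000110"  (len 13)
8) "001100000110"  (len 12)
9) "01100000110"  (len 11)
10) "1100000110"  (len 10)
11) "1000001101000"  (len 13)
12) "00000110100010"  (len 14)
13) "0000110100010"  (len 13)
14) "000110100010"  (len 12)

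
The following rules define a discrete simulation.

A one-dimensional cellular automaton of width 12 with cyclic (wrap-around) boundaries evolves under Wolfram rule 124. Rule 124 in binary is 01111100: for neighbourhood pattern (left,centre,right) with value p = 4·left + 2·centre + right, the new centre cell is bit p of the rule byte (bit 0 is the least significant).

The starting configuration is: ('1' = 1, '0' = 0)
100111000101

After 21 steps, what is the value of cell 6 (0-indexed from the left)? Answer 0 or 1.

0

[0] 100111000101
[1] 110101100111
[2] 011111110100
[3] 010000011110
[4] 011000010011
[5] 111100011011
[6] 000110011110
[7] 000111010011
[8] 100101111011
[9] 110111001110
[10] 111101101011
[11] 000111111110
[12] 000100000011
[13] 100110000011
[14] 110111000010
[15] 111101100011
[16] 000111110010
[17] 000100011011
[18] 100110011111
[19] 110111010000
[20] 111101111000
[21] 100111001100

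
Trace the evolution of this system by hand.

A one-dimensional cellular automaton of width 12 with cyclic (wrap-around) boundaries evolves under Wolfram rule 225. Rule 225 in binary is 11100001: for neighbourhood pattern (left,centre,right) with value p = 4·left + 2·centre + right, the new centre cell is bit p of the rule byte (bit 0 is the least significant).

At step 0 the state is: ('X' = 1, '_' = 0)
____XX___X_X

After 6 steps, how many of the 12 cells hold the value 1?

gen 0: ____XX___X_X
gen 1: _XX__X_X__X_
gen 2: __X___X_____
gen 3: X___X___XXXX
gen 4: X_X___X__XXX
gen 5: XX__X_____XX
gen 6: XX____XXX__X

6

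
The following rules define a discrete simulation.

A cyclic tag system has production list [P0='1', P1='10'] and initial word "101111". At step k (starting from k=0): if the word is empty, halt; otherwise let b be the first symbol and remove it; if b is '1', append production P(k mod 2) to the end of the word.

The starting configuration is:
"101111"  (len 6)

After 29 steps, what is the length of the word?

7

k=0  "101111"  (len 6)
k=1  "011111"  (len 6)
k=2  "11111"  (len 5)
k=3  "11111"  (len 5)
k=4  "111110"  (len 6)
k=5  "111101"  (len 6)
k=6  "1110110"  (len 7)
k=7  "1101101"  (len 7)
k=8  "10110110"  (len 8)
k=9  "01101101"  (len 8)
k=10  "1101101"  (len 7)
k=11  "1011011"  (len 7)
k=12  "01101110"  (len 8)
k=13  "1101110"  (len 7)
k=14  "10111010"  (len 8)
k=15  "01110101"  (len 8)
k=16  "1110101"  (len 7)
k=17  "1101011"  (len 7)
k=18  "10101110"  (len 8)
k=19  "01011101"  (len 8)
k=20  "1011101"  (len 7)
k=21  "0111011"  (len 7)
k=22  "111011"  (len 6)
k=23  "110111"  (len 6)
k=24  "1011110"  (len 7)
k=25  "0111101"  (len 7)
k=26  "111101"  (len 6)
k=27  "111011"  (len 6)
k=28  "1101110"  (len 7)
k=29  "1011101"  (len 7)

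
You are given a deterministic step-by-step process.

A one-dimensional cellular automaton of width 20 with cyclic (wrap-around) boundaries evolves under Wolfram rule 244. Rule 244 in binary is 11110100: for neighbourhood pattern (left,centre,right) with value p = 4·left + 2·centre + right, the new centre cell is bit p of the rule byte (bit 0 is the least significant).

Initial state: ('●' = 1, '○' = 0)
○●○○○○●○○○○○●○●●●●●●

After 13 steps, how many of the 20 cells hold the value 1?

[0] ○●○○○○●○○○○○●○●●●●●●
[1] ●●●○○○●●○○○○●●○●●●●●
[2] ●●●●○○○●●○○○○●●○●●●●
[3] ●●●●●○○○●●○○○○●●○●●●
[4] ●●●●●●○○○●●○○○○●●○●●
[5] ●●●●●●●○○○●●○○○○●●○●
[6] ●●●●●●●●○○○●●○○○○●●○
[7] ○●●●●●●●●○○○●●○○○○●●
[8] ●○●●●●●●●●○○○●●○○○○●
[9] ●●○●●●●●●●●○○○●●○○○○
[10] ○●●○●●●●●●●●○○○●●○○○
[11] ○○●●○●●●●●●●●○○○●●○○
[12] ○○○●●○●●●●●●●●○○○●●○
[13] ○○○○●●○●●●●●●●●○○○●●

12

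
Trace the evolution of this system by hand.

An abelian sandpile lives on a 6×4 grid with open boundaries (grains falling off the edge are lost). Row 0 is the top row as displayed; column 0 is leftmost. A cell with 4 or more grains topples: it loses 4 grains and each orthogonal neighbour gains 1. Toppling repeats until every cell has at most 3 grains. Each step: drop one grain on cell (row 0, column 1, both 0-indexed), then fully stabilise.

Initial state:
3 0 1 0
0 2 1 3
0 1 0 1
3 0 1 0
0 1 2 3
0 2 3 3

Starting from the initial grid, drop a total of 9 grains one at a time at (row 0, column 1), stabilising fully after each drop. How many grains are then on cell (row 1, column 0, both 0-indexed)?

2

[0] 3 0 1 0
0 2 1 3
0 1 0 1
3 0 1 0
0 1 2 3
0 2 3 3
[1] 3 1 1 0
0 2 1 3
0 1 0 1
3 0 1 0
0 1 2 3
0 2 3 3
[2] 3 2 1 0
0 2 1 3
0 1 0 1
3 0 1 0
0 1 2 3
0 2 3 3
[3] 3 3 1 0
0 2 1 3
0 1 0 1
3 0 1 0
0 1 2 3
0 2 3 3
[4] 0 1 2 0
1 3 1 3
0 1 0 1
3 0 1 0
0 1 2 3
0 2 3 3
[5] 0 2 2 0
1 3 1 3
0 1 0 1
3 0 1 0
0 1 2 3
0 2 3 3
[6] 0 3 2 0
1 3 1 3
0 1 0 1
3 0 1 0
0 1 2 3
0 2 3 3
[7] 1 1 3 0
2 0 2 3
0 2 0 1
3 0 1 0
0 1 2 3
0 2 3 3
[8] 1 2 3 0
2 0 2 3
0 2 0 1
3 0 1 0
0 1 2 3
0 2 3 3
[9] 1 3 3 0
2 0 2 3
0 2 0 1
3 0 1 0
0 1 2 3
0 2 3 3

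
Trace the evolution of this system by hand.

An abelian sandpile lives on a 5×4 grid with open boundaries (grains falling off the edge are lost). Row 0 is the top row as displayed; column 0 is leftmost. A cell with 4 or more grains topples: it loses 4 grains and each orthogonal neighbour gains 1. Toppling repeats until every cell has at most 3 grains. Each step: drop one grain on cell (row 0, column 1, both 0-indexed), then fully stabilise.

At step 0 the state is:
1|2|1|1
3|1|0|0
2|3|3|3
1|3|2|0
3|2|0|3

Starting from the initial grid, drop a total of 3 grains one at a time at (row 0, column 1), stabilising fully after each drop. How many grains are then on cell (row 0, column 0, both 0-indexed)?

2

[0] 1|2|1|1
3|1|0|0
2|3|3|3
1|3|2|0
3|2|0|3
[1] 1|3|1|1
3|1|0|0
2|3|3|3
1|3|2|0
3|2|0|3
[2] 2|0|2|1
3|2|0|0
2|3|3|3
1|3|2|0
3|2|0|3
[3] 2|1|2|1
3|2|0|0
2|3|3|3
1|3|2|0
3|2|0|3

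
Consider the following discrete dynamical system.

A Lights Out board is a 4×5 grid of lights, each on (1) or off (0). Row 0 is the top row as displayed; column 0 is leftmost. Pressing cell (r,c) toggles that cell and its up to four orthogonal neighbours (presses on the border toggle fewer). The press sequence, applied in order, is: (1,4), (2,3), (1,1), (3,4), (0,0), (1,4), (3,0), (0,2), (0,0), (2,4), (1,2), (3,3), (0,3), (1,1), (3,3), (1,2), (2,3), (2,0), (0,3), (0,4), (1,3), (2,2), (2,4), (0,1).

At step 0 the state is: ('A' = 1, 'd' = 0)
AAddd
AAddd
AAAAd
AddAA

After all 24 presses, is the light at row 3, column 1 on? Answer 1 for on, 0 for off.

1

t=0: AAddd
AAddd
AAAAd
AddAA
t=1: AAddA
AAdAA
AAAAA
AddAA
t=2: AAddA
AAddA
AAddd
AdddA
t=3: AdddA
ddAdA
Adddd
AdddA
t=4: AdddA
ddAdA
AdddA
AddAd
t=5: dAddA
AdAdA
AdddA
AddAd
t=6: dAddd
AdAAd
Adddd
AddAd
t=7: dAddd
AdAAd
ddddd
dAdAd
t=8: ddAAd
AddAd
ddddd
dAdAd
t=9: AAAAd
dddAd
ddddd
dAdAd
t=10: AAAAd
dddAA
dddAA
dAdAA
t=11: AAdAd
dAAdA
ddAAA
dAdAA
t=12: AAdAd
dAAdA
ddAdA
dAAdd
t=13: AAAdA
dAAAA
ddAdA
dAAdd
t=14: AdAdA
AddAA
dAAdA
dAAdd
t=15: AdAdA
AddAA
dAAAA
dAdAA
t=16: AdddA
AAAdA
dAdAA
dAdAA
t=17: AdddA
AAAAA
dAAdd
dAddA
t=18: AdddA
dAAAA
AdAdd
AAddA
t=19: AdAAd
dAAdA
AdAdd
AAddA
t=20: AdAdA
dAAdd
AdAdd
AAddA
t=21: AdAAA
dAdAA
AdAAd
AAddA
t=22: AdAAA
dAAAA
AAddd
AAAdA
t=23: AdAAA
dAAAd
AAdAA
AAAdd
t=24: dAdAA
ddAAd
AAdAA
AAAdd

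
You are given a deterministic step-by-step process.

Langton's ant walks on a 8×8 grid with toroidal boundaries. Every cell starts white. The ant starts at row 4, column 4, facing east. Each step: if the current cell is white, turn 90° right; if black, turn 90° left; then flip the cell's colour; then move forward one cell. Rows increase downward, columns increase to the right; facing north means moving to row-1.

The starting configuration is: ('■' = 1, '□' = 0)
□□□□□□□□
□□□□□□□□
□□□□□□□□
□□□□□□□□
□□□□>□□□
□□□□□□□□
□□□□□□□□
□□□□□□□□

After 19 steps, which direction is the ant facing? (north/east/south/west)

north

0) □□□□□□□□
□□□□□□□□
□□□□□□□□
□□□□□□□□
□□□□>□□□
□□□□□□□□
□□□□□□□□
□□□□□□□□
1) □□□□□□□□
□□□□□□□□
□□□□□□□□
□□□□□□□□
□□□□■□□□
□□□□v□□□
□□□□□□□□
□□□□□□□□
2) □□□□□□□□
□□□□□□□□
□□□□□□□□
□□□□□□□□
□□□□■□□□
□□□<■□□□
□□□□□□□□
□□□□□□□□
3) □□□□□□□□
□□□□□□□□
□□□□□□□□
□□□□□□□□
□□□^■□□□
□□□■■□□□
□□□□□□□□
□□□□□□□□
4) □□□□□□□□
□□□□□□□□
□□□□□□□□
□□□□□□□□
□□□■>□□□
□□□■■□□□
□□□□□□□□
□□□□□□□□
5) □□□□□□□□
□□□□□□□□
□□□□□□□□
□□□□^□□□
□□□■□□□□
□□□■■□□□
□□□□□□□□
□□□□□□□□
6) □□□□□□□□
□□□□□□□□
□□□□□□□□
□□□□■>□□
□□□■□□□□
□□□■■□□□
□□□□□□□□
□□□□□□□□
7) □□□□□□□□
□□□□□□□□
□□□□□□□□
□□□□■■□□
□□□■□v□□
□□□■■□□□
□□□□□□□□
□□□□□□□□
8) □□□□□□□□
□□□□□□□□
□□□□□□□□
□□□□■■□□
□□□■<■□□
□□□■■□□□
□□□□□□□□
□□□□□□□□
9) □□□□□□□□
□□□□□□□□
□□□□□□□□
□□□□^■□□
□□□■■■□□
□□□■■□□□
□□□□□□□□
□□□□□□□□
10) □□□□□□□□
□□□□□□□□
□□□□□□□□
□□□<□■□□
□□□■■■□□
□□□■■□□□
□□□□□□□□
□□□□□□□□
11) □□□□□□□□
□□□□□□□□
□□□^□□□□
□□□■□■□□
□□□■■■□□
□□□■■□□□
□□□□□□□□
□□□□□□□□
12) □□□□□□□□
□□□□□□□□
□□□■>□□□
□□□■□■□□
□□□■■■□□
□□□■■□□□
□□□□□□□□
□□□□□□□□
13) □□□□□□□□
□□□□□□□□
□□□■■□□□
□□□■v■□□
□□□■■■□□
□□□■■□□□
□□□□□□□□
□□□□□□□□
14) □□□□□□□□
□□□□□□□□
□□□■■□□□
□□□<■■□□
□□□■■■□□
□□□■■□□□
□□□□□□□□
□□□□□□□□
15) □□□□□□□□
□□□□□□□□
□□□■■□□□
□□□□■■□□
□□□v■■□□
□□□■■□□□
□□□□□□□□
□□□□□□□□
16) □□□□□□□□
□□□□□□□□
□□□■■□□□
□□□□■■□□
□□□□>■□□
□□□■■□□□
□□□□□□□□
□□□□□□□□
17) □□□□□□□□
□□□□□□□□
□□□■■□□□
□□□□^■□□
□□□□□■□□
□□□■■□□□
□□□□□□□□
□□□□□□□□
18) □□□□□□□□
□□□□□□□□
□□□■■□□□
□□□<□■□□
□□□□□■□□
□□□■■□□□
□□□□□□□□
□□□□□□□□
19) □□□□□□□□
□□□□□□□□
□□□^■□□□
□□□■□■□□
□□□□□■□□
□□□■■□□□
□□□□□□□□
□□□□□□□□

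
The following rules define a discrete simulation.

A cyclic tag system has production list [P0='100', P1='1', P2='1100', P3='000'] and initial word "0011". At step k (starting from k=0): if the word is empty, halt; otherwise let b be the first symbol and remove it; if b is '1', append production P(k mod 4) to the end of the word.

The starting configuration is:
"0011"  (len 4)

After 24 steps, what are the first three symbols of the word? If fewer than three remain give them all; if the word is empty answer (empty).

k=0  "0011"  (len 4)
k=1  "011"  (len 3)
k=2  "11"  (len 2)
k=3  "11100"  (len 5)
k=4  "1100000"  (len 7)
k=5  "100000100"  (len 9)
k=6  "000001001"  (len 9)
k=7  "00001001"  (len 8)
k=8  "0001001"  (len 7)
k=9  "001001"  (len 6)
k=10  "01001"  (len 5)
k=11  "1001"  (len 4)
k=12  "001000"  (len 6)
k=13  "01000"  (len 5)
k=14  "1000"  (len 4)
k=15  "0001100"  (len 7)
k=16  "001100"  (len 6)
k=17  "01100"  (len 5)
k=18  "1100"  (len 4)
k=19  "1001100"  (len 7)
k=20  "001100000"  (len 9)
k=21  "01100000"  (len 8)
k=22  "1100000"  (len 7)
k=23  "1000001100"  (len 10)
k=24  "000001100000"  (len 12)

000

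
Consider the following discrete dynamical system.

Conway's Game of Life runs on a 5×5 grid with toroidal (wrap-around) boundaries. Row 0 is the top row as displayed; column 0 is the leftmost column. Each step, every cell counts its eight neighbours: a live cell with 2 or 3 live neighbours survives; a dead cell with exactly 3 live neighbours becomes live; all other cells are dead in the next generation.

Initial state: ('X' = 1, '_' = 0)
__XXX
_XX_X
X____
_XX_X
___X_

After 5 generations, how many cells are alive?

step 0: __XXX
_XX_X
X____
_XX_X
___X_
step 1: XX__X
_XX_X
____X
XXXXX
XX___
step 2: ___XX
_XX_X
_____
__XX_
_____
step 3: X_XXX
X_X_X
_X___
_____
__X_X
step 4: __X__
__X__
XX___
_____
XXX_X
step 5: X_X__
__X__
_X___
__X_X
XXXX_

10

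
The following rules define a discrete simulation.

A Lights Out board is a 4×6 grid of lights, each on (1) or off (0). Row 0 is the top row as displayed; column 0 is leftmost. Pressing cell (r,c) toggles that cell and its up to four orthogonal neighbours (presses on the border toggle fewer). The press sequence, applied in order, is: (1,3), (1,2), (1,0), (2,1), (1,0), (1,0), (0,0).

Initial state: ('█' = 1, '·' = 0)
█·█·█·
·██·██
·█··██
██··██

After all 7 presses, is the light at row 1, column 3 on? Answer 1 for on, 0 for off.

t=0: █·█·█·
·██·██
·█··██
██··██
t=1: █·███·
·█·█·█
·█·███
██··██
t=2: █··██·
··█··█
·█████
██··██
t=3: ···██·
███··█
██████
██··██
t=4: ···██·
█·█··█
···███
█···██
t=5: █··██·
·██··█
█··███
█···██
t=6: ···██·
█·█··█
···███
█···██
t=7: ██·██·
··█··█
···███
█···██

0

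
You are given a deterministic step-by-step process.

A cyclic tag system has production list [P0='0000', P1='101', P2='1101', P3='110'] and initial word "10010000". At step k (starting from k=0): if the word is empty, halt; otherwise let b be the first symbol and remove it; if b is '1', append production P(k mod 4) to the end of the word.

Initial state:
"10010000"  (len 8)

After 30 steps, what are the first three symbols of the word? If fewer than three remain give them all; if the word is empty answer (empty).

011

step 0: "10010000"  (len 8)
step 1: "00100000000"  (len 11)
step 2: "0100000000"  (len 10)
step 3: "100000000"  (len 9)
step 4: "00000000110"  (len 11)
step 5: "0000000110"  (len 10)
step 6: "000000110"  (len 9)
step 7: "00000110"  (len 8)
step 8: "0000110"  (len 7)
step 9: "000110"  (len 6)
step 10: "00110"  (len 5)
step 11: "0110"  (len 4)
step 12: "110"  (len 3)
step 13: "100000"  (len 6)
step 14: "00000101"  (len 8)
step 15: "0000101"  (len 7)
step 16: "000101"  (len 6)
step 17: "00101"  (len 5)
step 18: "0101"  (len 4)
step 19: "101"  (len 3)
step 20: "01110"  (len 5)
step 21: "1110"  (len 4)
step 22: "110101"  (len 6)
step 23: "101011101"  (len 9)
step 24: "01011101110"  (len 11)
step 25: "1011101110"  (len 10)
step 26: "011101110101"  (len 12)
step 27: "11101110101"  (len 11)
step 28: "1101110101110"  (len 13)
step 29: "1011101011100000"  (len 16)
step 30: "011101011100000101"  (len 18)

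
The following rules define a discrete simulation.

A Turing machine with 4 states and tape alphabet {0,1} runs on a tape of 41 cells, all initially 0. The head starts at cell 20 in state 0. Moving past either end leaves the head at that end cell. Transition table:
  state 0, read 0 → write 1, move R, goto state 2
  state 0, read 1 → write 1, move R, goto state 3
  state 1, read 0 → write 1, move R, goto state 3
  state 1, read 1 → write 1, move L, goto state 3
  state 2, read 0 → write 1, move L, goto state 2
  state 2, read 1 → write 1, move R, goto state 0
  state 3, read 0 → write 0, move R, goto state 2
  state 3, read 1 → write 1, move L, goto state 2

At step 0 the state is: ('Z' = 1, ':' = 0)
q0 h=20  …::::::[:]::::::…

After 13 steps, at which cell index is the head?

gen 0: q0 h=20  …::::::[:]::::::…
gen 1: q2 h=21  …:::::Z[:]::::::…
gen 2: q2 h=20  …::::::[Z]Z:::::…
gen 3: q0 h=21  …:::::Z[Z]::::::…
gen 4: q3 h=22  …::::ZZ[:]::::::…
gen 5: q2 h=23  …:::ZZ:[:]::::::…
gen 6: q2 h=22  …::::ZZ[:]Z:::::…
gen 7: q2 h=21  …:::::Z[Z]ZZ::::…
gen 8: q0 h=22  …::::ZZ[Z]Z:::::…
gen 9: q3 h=23  …:::ZZZ[Z]::::::…
gen 10: q2 h=22  …::::ZZ[Z]Z:::::…
gen 11: q0 h=23  …:::ZZZ[Z]::::::…
gen 12: q3 h=24  …::ZZZZ[:]::::::…
gen 13: q2 h=25  …:ZZZZ:[:]::::::…

25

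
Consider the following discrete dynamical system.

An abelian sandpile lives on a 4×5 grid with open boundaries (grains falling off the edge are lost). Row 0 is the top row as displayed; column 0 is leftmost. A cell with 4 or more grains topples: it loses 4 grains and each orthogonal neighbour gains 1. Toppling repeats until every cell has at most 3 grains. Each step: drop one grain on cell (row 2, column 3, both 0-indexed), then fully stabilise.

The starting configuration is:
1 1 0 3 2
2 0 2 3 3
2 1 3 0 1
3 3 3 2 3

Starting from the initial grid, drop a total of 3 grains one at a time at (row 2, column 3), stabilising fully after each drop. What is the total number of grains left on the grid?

41

t=0: 1 1 0 3 2
2 0 2 3 3
2 1 3 0 1
3 3 3 2 3
t=1: 1 1 0 3 2
2 0 2 3 3
2 1 3 1 1
3 3 3 2 3
t=2: 1 1 0 3 2
2 0 2 3 3
2 1 3 2 1
3 3 3 2 3
t=3: 1 1 0 3 2
2 0 2 3 3
2 1 3 3 1
3 3 3 2 3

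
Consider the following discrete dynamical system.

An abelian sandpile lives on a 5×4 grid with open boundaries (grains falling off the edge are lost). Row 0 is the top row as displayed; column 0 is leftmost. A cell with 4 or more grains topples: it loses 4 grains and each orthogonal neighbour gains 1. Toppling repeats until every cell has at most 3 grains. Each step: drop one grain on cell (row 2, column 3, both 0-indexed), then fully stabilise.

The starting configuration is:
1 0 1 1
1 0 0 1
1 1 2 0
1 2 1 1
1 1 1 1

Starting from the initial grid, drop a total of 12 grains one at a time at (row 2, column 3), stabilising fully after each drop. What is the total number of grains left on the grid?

25

gen 0: 1 0 1 1
1 0 0 1
1 1 2 0
1 2 1 1
1 1 1 1
gen 1: 1 0 1 1
1 0 0 1
1 1 2 1
1 2 1 1
1 1 1 1
gen 2: 1 0 1 1
1 0 0 1
1 1 2 2
1 2 1 1
1 1 1 1
gen 3: 1 0 1 1
1 0 0 1
1 1 2 3
1 2 1 1
1 1 1 1
gen 4: 1 0 1 1
1 0 0 2
1 1 3 0
1 2 1 2
1 1 1 1
gen 5: 1 0 1 1
1 0 0 2
1 1 3 1
1 2 1 2
1 1 1 1
gen 6: 1 0 1 1
1 0 0 2
1 1 3 2
1 2 1 2
1 1 1 1
gen 7: 1 0 1 1
1 0 0 2
1 1 3 3
1 2 1 2
1 1 1 1
gen 8: 1 0 1 1
1 0 1 3
1 2 0 1
1 2 2 3
1 1 1 1
gen 9: 1 0 1 1
1 0 1 3
1 2 0 2
1 2 2 3
1 1 1 1
gen 10: 1 0 1 1
1 0 1 3
1 2 0 3
1 2 2 3
1 1 1 1
gen 11: 1 0 1 2
1 0 2 0
1 2 1 2
1 2 3 0
1 1 1 2
gen 12: 1 0 1 2
1 0 2 0
1 2 1 3
1 2 3 0
1 1 1 2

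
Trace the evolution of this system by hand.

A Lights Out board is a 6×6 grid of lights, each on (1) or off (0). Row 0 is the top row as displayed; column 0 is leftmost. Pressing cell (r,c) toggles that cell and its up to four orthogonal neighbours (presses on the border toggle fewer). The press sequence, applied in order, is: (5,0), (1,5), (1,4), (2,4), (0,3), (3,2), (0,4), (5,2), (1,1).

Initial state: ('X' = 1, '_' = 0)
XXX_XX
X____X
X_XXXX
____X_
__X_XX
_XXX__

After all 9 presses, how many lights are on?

k=0  XXX_XX
X____X
X_XXXX
____X_
__X_XX
_XXX__
k=1  XXX_XX
X____X
X_XXXX
____X_
X_X_XX
X_XX__
k=2  XXX_X_
X___X_
X_XXX_
____X_
X_X_XX
X_XX__
k=3  XXX___
X__X_X
X_XX__
____X_
X_X_XX
X_XX__
k=4  XXX___
X__XXX
X_X_XX
______
X_X_XX
X_XX__
k=5  XX_XX_
X___XX
X_X_XX
______
X_X_XX
X_XX__
k=6  XX_XX_
X___XX
X___XX
_XXX__
X___XX
X_XX__
k=7  XX___X
X____X
X___XX
_XXX__
X___XX
X_XX__
k=8  XX___X
X____X
X___XX
_XXX__
X_X_XX
XX____
k=9  X____X
_XX__X
XX__XX
_XXX__
X_X_XX
XX____

18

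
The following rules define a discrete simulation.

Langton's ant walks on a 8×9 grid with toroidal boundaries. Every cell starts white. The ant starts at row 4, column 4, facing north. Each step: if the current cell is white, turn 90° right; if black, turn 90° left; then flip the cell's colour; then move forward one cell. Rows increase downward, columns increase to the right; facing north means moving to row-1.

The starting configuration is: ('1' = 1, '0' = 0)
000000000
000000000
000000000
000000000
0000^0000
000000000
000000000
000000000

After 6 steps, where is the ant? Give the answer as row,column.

3,3

k=0  000000000
000000000
000000000
000000000
0000^0000
000000000
000000000
000000000
k=1  000000000
000000000
000000000
000000000
00001>000
000000000
000000000
000000000
k=2  000000000
000000000
000000000
000000000
000011000
00000v000
000000000
000000000
k=3  000000000
000000000
000000000
000000000
000011000
0000<1000
000000000
000000000
k=4  000000000
000000000
000000000
000000000
0000^1000
000011000
000000000
000000000
k=5  000000000
000000000
000000000
000000000
000<01000
000011000
000000000
000000000
k=6  000000000
000000000
000000000
000^00000
000101000
000011000
000000000
000000000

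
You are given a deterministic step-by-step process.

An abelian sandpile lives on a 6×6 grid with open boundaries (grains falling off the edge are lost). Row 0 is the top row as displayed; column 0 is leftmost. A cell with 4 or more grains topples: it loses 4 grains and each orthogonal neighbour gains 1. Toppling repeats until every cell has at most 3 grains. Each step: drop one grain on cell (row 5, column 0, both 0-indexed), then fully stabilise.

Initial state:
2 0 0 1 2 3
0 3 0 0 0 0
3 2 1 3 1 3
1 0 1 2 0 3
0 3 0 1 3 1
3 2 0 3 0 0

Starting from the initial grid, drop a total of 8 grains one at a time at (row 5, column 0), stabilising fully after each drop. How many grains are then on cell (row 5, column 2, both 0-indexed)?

1

t=0: 2 0 0 1 2 3
0 3 0 0 0 0
3 2 1 3 1 3
1 0 1 2 0 3
0 3 0 1 3 1
3 2 0 3 0 0
t=1: 2 0 0 1 2 3
0 3 0 0 0 0
3 2 1 3 1 3
1 0 1 2 0 3
1 3 0 1 3 1
0 3 0 3 0 0
t=2: 2 0 0 1 2 3
0 3 0 0 0 0
3 2 1 3 1 3
1 0 1 2 0 3
1 3 0 1 3 1
1 3 0 3 0 0
t=3: 2 0 0 1 2 3
0 3 0 0 0 0
3 2 1 3 1 3
1 0 1 2 0 3
1 3 0 1 3 1
2 3 0 3 0 0
t=4: 2 0 0 1 2 3
0 3 0 0 0 0
3 2 1 3 1 3
1 0 1 2 0 3
1 3 0 1 3 1
3 3 0 3 0 0
t=5: 2 0 0 1 2 3
0 3 0 0 0 0
3 2 1 3 1 3
1 1 1 2 0 3
3 0 1 1 3 1
1 1 1 3 0 0
t=6: 2 0 0 1 2 3
0 3 0 0 0 0
3 2 1 3 1 3
1 1 1 2 0 3
3 0 1 1 3 1
2 1 1 3 0 0
t=7: 2 0 0 1 2 3
0 3 0 0 0 0
3 2 1 3 1 3
1 1 1 2 0 3
3 0 1 1 3 1
3 1 1 3 0 0
t=8: 2 0 0 1 2 3
0 3 0 0 0 0
3 2 1 3 1 3
2 1 1 2 0 3
0 1 1 1 3 1
1 2 1 3 0 0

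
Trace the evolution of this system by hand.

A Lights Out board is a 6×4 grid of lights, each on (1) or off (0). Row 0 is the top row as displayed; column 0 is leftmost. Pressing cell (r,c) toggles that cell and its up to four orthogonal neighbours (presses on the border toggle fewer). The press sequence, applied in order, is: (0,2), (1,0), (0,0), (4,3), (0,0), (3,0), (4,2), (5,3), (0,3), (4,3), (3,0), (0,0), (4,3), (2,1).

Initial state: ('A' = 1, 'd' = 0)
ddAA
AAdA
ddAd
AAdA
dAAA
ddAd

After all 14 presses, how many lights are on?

[0] ddAA
AAdA
ddAd
AAdA
dAAA
ddAd
[1] dAdd
AAAA
ddAd
AAdA
dAAA
ddAd
[2] AAdd
ddAA
AdAd
AAdA
dAAA
ddAd
[3] dddd
AdAA
AdAd
AAdA
dAAA
ddAd
[4] dddd
AdAA
AdAd
AAdd
dAdd
ddAA
[5] AAdd
ddAA
AdAd
AAdd
dAdd
ddAA
[6] AAdd
ddAA
ddAd
dddd
AAdd
ddAA
[7] AAdd
ddAA
ddAd
ddAd
AdAA
dddA
[8] AAdd
ddAA
ddAd
ddAd
AdAd
ddAd
[9] AAAA
ddAd
ddAd
ddAd
AdAd
ddAd
[10] AAAA
ddAd
ddAd
ddAA
AddA
ddAA
[11] AAAA
ddAd
AdAd
AAAA
dddA
ddAA
[12] ddAA
AdAd
AdAd
AAAA
dddA
ddAA
[13] ddAA
AdAd
AdAd
AAAd
ddAd
ddAd
[14] ddAA
AAAd
dAdd
AdAd
ddAd
ddAd

10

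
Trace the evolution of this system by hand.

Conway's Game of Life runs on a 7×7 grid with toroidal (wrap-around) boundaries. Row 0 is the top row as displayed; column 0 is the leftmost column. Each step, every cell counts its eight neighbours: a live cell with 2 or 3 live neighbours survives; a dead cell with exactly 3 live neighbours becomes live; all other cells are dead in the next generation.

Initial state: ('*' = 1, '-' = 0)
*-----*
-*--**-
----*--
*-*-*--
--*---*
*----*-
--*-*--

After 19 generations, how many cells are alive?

19

t=0: *-----*
-*--**-
----*--
*-*-*--
--*---*
*----*-
--*-*--
t=1: **-**-*
*---***
-*--*--
-*---*-
*--*-**
-*-*-**
**---*-
t=2: --**---
--*----
-*--*--
-**--*-
-*-----
-*-----
---*---
t=3: --**---
-**----
-*-*---
***----
**-----
--*----
---*---
t=4: -*-*---
-*-----
---*---
-------
*------
-**----
---*---
t=5: -------
-------
-------
-------
-*-----
-**----
-*-*---
t=6: -------
-------
-------
-------
-**----
**-----
-*-----
t=7: -------
-------
-------
-------
***----
*------
**-----
t=8: -------
-------
-------
-*-----
**-----
--*---*
**-----
t=9: -------
-------
-------
**-----
***----
--*---*
**-----
t=10: -------
-------
-------
*-*----
--*---*
--*---*
**-----
t=11: -------
-------
-------
-*-----
*-**--*
--*---*
**-----
t=12: -------
-------
-------
***----
*-**--*
--**--*
**-----
t=13: -------
-------
-*-----
*-**--*
------*
---*--*
***----
t=14: -*-----
-------
***----
***---*
--**-**
-**---*
***----
t=15: ***----
*-*----
--*---*
-----*-
---*-*-
-----**
-------
t=16: *-*----
*-**--*
-*----*
----***
-----*-
----***
**----*
t=17: --**---
--**--*
-****--
*---*-*
-------
----*--
-*-----
t=18: -*-*---
-------
-*--*-*
***-**-
-----*-
-------
--**---
t=19: ---*---
*-*----
-****-*
*****--
-*--***
-------
--**---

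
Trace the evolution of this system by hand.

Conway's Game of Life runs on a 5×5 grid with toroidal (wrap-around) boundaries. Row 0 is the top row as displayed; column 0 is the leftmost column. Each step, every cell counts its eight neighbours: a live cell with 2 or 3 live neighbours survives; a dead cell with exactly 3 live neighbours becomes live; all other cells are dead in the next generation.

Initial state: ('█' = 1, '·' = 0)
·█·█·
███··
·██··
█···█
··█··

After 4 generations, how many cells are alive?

4

step 0: ·█·█·
███··
·██··
█···█
··█··
step 1: █··█·
█··█·
··███
█·██·
█████
step 2: ·····
██···
█····
·····
·····
step 3: ·····
██···
██···
·····
·····
step 4: ·····
██···
██···
·····
·····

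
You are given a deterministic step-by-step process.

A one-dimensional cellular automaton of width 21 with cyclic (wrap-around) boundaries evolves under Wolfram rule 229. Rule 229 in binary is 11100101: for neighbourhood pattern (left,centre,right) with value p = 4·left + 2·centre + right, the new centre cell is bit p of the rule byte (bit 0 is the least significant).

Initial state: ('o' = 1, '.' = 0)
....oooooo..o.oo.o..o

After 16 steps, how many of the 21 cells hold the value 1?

t=0: ....oooooo..o.oo.o..o
t=1: .oo..ooooo..oo.ooo..o
t=2: o.o...oooo...oo.oo..o
t=3: ooo.o..ooo.o..oo.o...
t=4: .oooo...oooo...ooo.o.
t=5: ..ooo.o..ooo.o..oooo.
t=6: o..oooo...oooo...ooo.
t=7: o...ooo.o..ooo.o..ooo
t=8: o.o..oooo...oooo...oo
t=9: ooo...ooo.o..ooo.o..o
t=10: ooo.o..oooo...oooo...
t=11: .oooo...ooo.o..ooo.o.
t=12: ..ooo.o..oooo...oooo.
t=13: o..oooo...ooo.o..ooo.
t=14: o...ooo.o..oooo...ooo
t=15: o.o..oooo...ooo.o..oo
t=16: ooo...ooo.o..oooo...o

12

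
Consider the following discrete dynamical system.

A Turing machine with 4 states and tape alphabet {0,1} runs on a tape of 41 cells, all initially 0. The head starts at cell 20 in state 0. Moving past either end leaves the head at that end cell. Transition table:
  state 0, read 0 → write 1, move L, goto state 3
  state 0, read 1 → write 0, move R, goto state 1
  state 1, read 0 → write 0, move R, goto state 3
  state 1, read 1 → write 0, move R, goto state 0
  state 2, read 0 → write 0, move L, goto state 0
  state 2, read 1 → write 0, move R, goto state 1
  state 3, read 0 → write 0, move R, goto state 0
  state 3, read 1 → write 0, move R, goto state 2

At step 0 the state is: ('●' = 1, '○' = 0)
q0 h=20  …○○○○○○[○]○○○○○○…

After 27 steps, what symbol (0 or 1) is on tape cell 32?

0) q0 h=20  …○○○○○○[○]○○○○○○…
1) q3 h=19  …○○○○○○[○]●○○○○○…
2) q0 h=20  …○○○○○○[●]○○○○○○…
3) q1 h=21  …○○○○○○[○]○○○○○○…
4) q3 h=22  …○○○○○○[○]○○○○○○…
5) q0 h=23  …○○○○○○[○]○○○○○○…
6) q3 h=22  …○○○○○○[○]●○○○○○…
7) q0 h=23  …○○○○○○[●]○○○○○○…
8) q1 h=24  …○○○○○○[○]○○○○○○…
9) q3 h=25  …○○○○○○[○]○○○○○○…
10) q0 h=26  …○○○○○○[○]○○○○○○…
11) q3 h=25  …○○○○○○[○]●○○○○○…
12) q0 h=26  …○○○○○○[●]○○○○○○…
13) q1 h=27  …○○○○○○[○]○○○○○○…
14) q3 h=28  …○○○○○○[○]○○○○○○…
15) q0 h=29  …○○○○○○[○]○○○○○○…
16) q3 h=28  …○○○○○○[○]●○○○○○…
17) q0 h=29  …○○○○○○[●]○○○○○○…
18) q1 h=30  …○○○○○○[○]○○○○○○…
19) q3 h=31  …○○○○○○[○]○○○○○○…
20) q0 h=32  …○○○○○○[○]○○○○○○…
21) q3 h=31  …○○○○○○[○]●○○○○○…
22) q0 h=32  …○○○○○○[●]○○○○○○…
23) q1 h=33  …○○○○○○[○]○○○○○○…
24) q3 h=34  …○○○○○○[○]○○○○○○|
25) q0 h=35  …○○○○○○[○]○○○○○|
26) q3 h=34  …○○○○○○[○]●○○○○○|
27) q0 h=35  …○○○○○○[●]○○○○○|

0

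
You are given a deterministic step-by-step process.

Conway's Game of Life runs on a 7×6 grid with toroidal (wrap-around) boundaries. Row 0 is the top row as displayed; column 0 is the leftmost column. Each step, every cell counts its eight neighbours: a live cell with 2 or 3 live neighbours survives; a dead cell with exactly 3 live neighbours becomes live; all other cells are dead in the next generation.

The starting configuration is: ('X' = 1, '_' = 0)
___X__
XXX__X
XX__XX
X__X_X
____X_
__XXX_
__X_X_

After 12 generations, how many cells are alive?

[0] ___X__
XXX__X
XX__XX
X__X_X
____X_
__XXX_
__X_X_
[1] X__XXX
__XX__
___X__
_X_X__
__X___
__X_XX
__X_X_
[2] _X___X
__X__X
___XX_
___X__
_XX_X_
_XX_XX
XXX___
[3] _____X
X_XX_X
__XXX_
______
XX__XX
____XX
___XX_
[4] X_X__X
XXX__X
_XX_XX
XXX___
X___X_
______
___X__
[5] __XXXX
______
____X_
__X_X_
X____X
______
______
[6] ___XX_
_____X
___X__
___XX_
_____X
______
___XX_
[7] ___X_X
___X__
___X__
___XX_
____X_
____X_
___XX_
[8] __XX__
__XX__
__XX__
___XX_
____XX
____XX
___X_X
[9] ______
_X__X_
______
__X__X
______
X__X__
__XX_X
[10] __XXX_
______
______
______
______
__XXX_
__XXX_
[11] __X_X_
___X__
______
______
___X__
__X_X_
_X___X
[12] __XXX_
___X__
______
______
___X__
__XXX_
_XX_XX

12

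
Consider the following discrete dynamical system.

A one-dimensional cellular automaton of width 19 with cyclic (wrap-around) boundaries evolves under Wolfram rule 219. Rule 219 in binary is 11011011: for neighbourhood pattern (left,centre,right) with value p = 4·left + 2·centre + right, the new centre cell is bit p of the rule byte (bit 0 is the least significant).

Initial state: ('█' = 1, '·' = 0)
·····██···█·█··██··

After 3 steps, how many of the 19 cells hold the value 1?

0) ·····██···█·█··██··
1) ██████████···██████
2) ███████████████████
3) ███████████████████

19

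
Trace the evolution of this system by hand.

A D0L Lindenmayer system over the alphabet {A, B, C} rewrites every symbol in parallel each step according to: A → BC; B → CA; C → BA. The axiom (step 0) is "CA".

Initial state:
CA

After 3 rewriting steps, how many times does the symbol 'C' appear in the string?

5

gen 0: CA
gen 1: BABC
gen 2: CABCCABA
gen 3: BABCCABABABCCABC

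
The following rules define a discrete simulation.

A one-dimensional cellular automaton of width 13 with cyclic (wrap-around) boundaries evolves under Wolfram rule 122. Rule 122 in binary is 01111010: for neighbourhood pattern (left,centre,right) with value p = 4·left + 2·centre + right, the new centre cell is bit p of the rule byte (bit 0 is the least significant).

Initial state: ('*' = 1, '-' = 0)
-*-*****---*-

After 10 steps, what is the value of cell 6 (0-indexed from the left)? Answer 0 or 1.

t=0: -*-*****---*-
t=1: *-**---**-*-*
t=2: *****-****-**
t=3: ----***--***-
t=4: ---**-****-**
t=5: *-*****--****
t=6: ***---****---
t=7: *-**-**--**-*
t=8: *************
t=9: -------------
t=10: -------------

0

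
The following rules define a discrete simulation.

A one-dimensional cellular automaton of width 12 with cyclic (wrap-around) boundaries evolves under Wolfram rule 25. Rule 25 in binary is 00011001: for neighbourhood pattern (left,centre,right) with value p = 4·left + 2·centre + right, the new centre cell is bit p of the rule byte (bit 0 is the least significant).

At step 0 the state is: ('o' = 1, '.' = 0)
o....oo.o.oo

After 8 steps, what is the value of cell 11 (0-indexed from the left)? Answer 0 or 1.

0

gen 0: o....oo.o.oo
gen 1: .ooo.o....o.
gen 2: .o....ooo..o
gen 3: ..ooo.o..o..
gen 4: o.o....o..oo
gen 5: ...ooo..o.o.
gen 6: oo.o..o....o
gen 7: ....o..ooo.o
gen 8: ooo..o.o....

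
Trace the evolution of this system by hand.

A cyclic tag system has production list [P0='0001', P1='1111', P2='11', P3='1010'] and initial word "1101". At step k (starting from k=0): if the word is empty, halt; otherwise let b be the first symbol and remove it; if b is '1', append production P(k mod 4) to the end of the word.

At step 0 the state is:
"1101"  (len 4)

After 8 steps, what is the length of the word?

t=0: "1101"  (len 4)
t=1: "1010001"  (len 7)
t=2: "0100011111"  (len 10)
t=3: "100011111"  (len 9)
t=4: "000111111010"  (len 12)
t=5: "00111111010"  (len 11)
t=6: "0111111010"  (len 10)
t=7: "111111010"  (len 9)
t=8: "111110101010"  (len 12)

12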